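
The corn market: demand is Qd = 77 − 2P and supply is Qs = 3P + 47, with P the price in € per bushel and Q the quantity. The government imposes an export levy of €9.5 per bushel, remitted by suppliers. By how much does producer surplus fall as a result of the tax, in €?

Before the tax: set 77 − 2P = 3P + 47 → P* = €6, Q* = 65.
With the tax collected from suppliers, supply shifts: Qs = 3(P − 9.5) + 47.
New equilibrium: consumers pay €11.7, suppliers receive €2.2, Q = 53.6. (Wedge: Pb − Ps = 9.5.)
ΔPS is the trapezoid between Q = 53.6 and Q = 65 of height €3.8: ½ · (65 + 53.6) · 3.8 = €225.34.

Producer surplus falls by €225.34.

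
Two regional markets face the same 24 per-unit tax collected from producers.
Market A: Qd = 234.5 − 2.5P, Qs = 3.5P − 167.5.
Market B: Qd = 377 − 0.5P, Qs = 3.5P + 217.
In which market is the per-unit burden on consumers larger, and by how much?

Market A: pre-tax P* = 67, Q* = 67; post-tax Q = 32; per-unit burden on consumers = 14.
Market B: pre-tax P* = 40, Q* = 357; post-tax Q = 346.5; per-unit burden on consumers = 21.
Difference: 14 vs 21 → market B is larger by 7.

Market B, by 7.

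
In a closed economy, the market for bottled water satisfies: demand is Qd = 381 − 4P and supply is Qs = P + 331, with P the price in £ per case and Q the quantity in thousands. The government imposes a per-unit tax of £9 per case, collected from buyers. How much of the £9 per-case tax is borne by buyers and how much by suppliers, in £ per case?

Buyers bear £1.8 per case; suppliers bear £7.2 per case.

Before the tax: set 381 − 4P = P + 331 → P* = £10, Q* = 341.
With the tax collected from buyers, demand (in seller-price terms) shifts: Qd = 381 − 4(P + 9).
Solving gives Q = 333.8 with buyers paying £11.8 and suppliers receiving £2.8 (the £9 wedge).
Burden on buyers: £1.8; on suppliers: £7.2. (They sum to £9.)
The less price-elastic side of the market bears the larger share of a per-unit tax.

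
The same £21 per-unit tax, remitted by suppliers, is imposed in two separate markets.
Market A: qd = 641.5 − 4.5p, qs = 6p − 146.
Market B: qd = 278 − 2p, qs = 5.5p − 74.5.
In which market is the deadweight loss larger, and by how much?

Market A: pre-tax p* = £75, q* = 304; post-tax q = 250; deadweight loss = £567.
Market B: pre-tax p* = £47, q* = 184; post-tax q = 153.2; deadweight loss = £323.4.
Difference: £567 vs £323.4 → market A is larger by £243.6.

Market A, by £243.6.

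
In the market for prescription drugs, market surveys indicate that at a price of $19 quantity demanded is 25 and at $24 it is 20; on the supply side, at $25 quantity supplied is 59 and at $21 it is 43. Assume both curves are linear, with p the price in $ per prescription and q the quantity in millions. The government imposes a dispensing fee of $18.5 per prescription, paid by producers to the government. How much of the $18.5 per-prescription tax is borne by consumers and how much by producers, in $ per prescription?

Consumers bear $14.8 per prescription; producers bear $3.7 per prescription.

Demand slope: (20 − 25)/(24 − 19) = -1, so qd = 44 − p.
Supply slope: (43 − 59)/(21 − 25) = 4, so qs = 4p − 41.
Before the tax: set 44 − p = 4p − 41 → p* = $17, q* = 27.
With the tax collected from producers, supply shifts: qs = 4(p − 18.5) − 41.
Solving gives q = 12.2 with consumers paying $31.8 and producers receiving $13.3 (the $18.5 wedge).
Burden on consumers: $14.8; on producers: $3.7. (They sum to $18.5.)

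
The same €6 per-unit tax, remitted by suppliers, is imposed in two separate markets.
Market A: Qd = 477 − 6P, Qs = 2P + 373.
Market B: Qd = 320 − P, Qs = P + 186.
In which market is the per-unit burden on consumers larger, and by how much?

Market A: pre-tax P* = €13, Q* = 399; post-tax Q = 390; per-unit burden on consumers = €1.5.
Market B: pre-tax P* = €67, Q* = 253; post-tax Q = 250; per-unit burden on consumers = €3.
Difference: €1.5 vs €3 → market B is larger by €1.5.

Market B, by €1.5.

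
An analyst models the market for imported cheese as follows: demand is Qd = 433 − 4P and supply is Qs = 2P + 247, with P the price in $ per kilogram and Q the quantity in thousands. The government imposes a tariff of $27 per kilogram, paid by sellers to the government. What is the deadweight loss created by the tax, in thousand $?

Deadweight loss = $486 thousand.

Without the tax, 433 − 4P = 2P + 247 gives 6P = 186, so P* = $31 and Q* = 309.
With the tax collected from sellers, supply shifts: Qs = 2(P − 27) + 247.
Solving gives Q = 273 with buyers paying $40 and sellers receiving $13 (the $27 wedge).
Quantity falls by |ΔQ| = |309 − 273| = 36.
DWL = ½ · t · |ΔQ| = ½ · 27 · 36 = $486.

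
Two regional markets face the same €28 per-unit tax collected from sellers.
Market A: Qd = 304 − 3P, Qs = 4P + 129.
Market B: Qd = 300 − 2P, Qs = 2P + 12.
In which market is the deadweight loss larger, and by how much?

Market A: pre-tax P* = €25, Q* = 229; post-tax Q = 181; deadweight loss = €672.
Market B: pre-tax P* = €72, Q* = 156; post-tax Q = 128; deadweight loss = €392.
Difference: €672 vs €392 → market A is larger by €280.

Market A, by €280.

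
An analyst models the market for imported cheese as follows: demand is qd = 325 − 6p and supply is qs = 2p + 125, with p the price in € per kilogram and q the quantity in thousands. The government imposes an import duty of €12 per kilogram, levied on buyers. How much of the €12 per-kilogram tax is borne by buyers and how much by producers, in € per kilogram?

Buyers bear €3 per kilogram; producers bear €9 per kilogram.

Without the tax, 325 − 6p = 2p + 125 gives 8p = 200, so p* = €25 and q* = 175.
With the tax collected from buyers, demand (in seller-price terms) shifts: qd = 325 − 6(p + 12).
New equilibrium: buyers pay €28, producers receive €16, q = 157. (Wedge: pb − ps = 12.)
Burden on buyers: €3; on producers: €9. (They sum to €12.)
The less price-elastic side of the market bears the larger share of a per-unit tax.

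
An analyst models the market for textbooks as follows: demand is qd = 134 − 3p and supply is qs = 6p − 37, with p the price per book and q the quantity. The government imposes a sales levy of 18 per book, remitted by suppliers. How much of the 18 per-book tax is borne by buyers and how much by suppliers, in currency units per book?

Without the tax, 134 − 3p = 6p − 37 gives 9p = 171, so p* = 19 and q* = 77.
With the tax collected from suppliers, supply shifts: qs = 6(p − 18) − 37.
Solving gives q = 41 with buyers paying 31 and suppliers receiving 13 (the 18 wedge).
Burden on buyers: 12; on suppliers: 6. (They sum to 18.)
The less price-elastic side of the market bears the larger share of a per-unit tax.

Buyers bear 12 per book; suppliers bear 6 per book.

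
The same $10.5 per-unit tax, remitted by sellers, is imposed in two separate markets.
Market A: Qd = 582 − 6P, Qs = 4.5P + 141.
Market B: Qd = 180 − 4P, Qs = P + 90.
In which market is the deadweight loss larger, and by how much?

Market A, by $97.65.

Market A: pre-tax P* = $42, Q* = 330; post-tax Q = 303; deadweight loss = $141.75.
Market B: pre-tax P* = $18, Q* = 108; post-tax Q = 99.6; deadweight loss = $44.1.
Difference: $141.75 vs $44.1 → market A is larger by $97.65.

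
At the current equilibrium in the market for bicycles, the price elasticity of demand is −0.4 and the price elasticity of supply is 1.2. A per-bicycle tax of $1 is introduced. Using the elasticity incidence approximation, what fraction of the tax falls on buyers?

Incidence ratio: buyers' share ≈ εs / (εs + |εd|) = 1.2 / (1.2 + 0.4) = 0.75.
Supply is the more elastic side, so buyers bear the larger share.

Buyers' share ≈ 0.75.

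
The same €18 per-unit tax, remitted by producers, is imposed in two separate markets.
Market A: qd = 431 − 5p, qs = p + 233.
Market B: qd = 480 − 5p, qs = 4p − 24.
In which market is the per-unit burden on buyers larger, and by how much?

Market B, by €5.

Market A: pre-tax p* = €33, q* = 266; post-tax q = 251; per-unit burden on buyers = €3.
Market B: pre-tax p* = €56, q* = 200; post-tax q = 160; per-unit burden on buyers = €8.
Difference: €3 vs €8 → market B is larger by €5.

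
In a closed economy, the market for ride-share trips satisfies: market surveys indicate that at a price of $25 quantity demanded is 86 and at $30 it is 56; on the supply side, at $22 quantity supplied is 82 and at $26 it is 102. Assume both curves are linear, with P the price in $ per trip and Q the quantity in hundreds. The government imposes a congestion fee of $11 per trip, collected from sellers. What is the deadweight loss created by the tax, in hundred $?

Deadweight loss = $165 hundred.

Demand slope: (56 − 86)/(30 − 25) = -6, so Qd = 236 − 6P.
Supply slope: (102 − 82)/(26 − 22) = 5, so Qs = 5P − 28.
Without the tax, 236 − 6P = 5P − 28 gives 11P = 264, so P* = $24 and Q* = 92.
With the tax collected from sellers, supply shifts: Qs = 5(P − 11) − 28.
Solving gives Q = 62 with buyers paying $29 and sellers receiving $18 (the $11 wedge).
Quantity falls by |ΔQ| = |92 − 62| = 30.
DWL = ½ · t · |ΔQ| = ½ · 11 · 30 = $165.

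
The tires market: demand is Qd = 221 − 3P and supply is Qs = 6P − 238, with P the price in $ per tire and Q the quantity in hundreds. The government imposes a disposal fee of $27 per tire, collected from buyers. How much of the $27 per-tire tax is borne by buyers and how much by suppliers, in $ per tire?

Buyers bear $18 per tire; suppliers bear $9 per tire.

Before the tax: set 221 − 3P = 6P − 238 → P* = $51, Q* = 68.
With the tax collected from buyers, demand (in seller-price terms) shifts: Qd = 221 − 3(P + 27).
New equilibrium: buyers pay $69, suppliers receive $42, Q = 14. (Wedge: Pb − Ps = 27.)
Burden on buyers: $18; on suppliers: $9. (They sum to $27.)
The less price-elastic side of the market bears the larger share of a per-unit tax.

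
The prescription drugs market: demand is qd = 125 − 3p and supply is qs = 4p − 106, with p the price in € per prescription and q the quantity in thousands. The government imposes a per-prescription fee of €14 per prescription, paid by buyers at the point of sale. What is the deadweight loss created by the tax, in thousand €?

Without the tax, 125 − 3p = 4p − 106 gives 7p = 231, so p* = €33 and q* = 26.
With the tax collected from buyers, demand (in seller-price terms) shifts: qd = 125 − 3(p + 14).
New equilibrium: buyers pay €41, suppliers receive €27, q = 2. (Wedge: pb − ps = 14.)
Quantity falls by |ΔQ| = |26 − 2| = 24.
DWL = ½ · t · |ΔQ| = ½ · 14 · 24 = €168.

Deadweight loss = €168 thousand.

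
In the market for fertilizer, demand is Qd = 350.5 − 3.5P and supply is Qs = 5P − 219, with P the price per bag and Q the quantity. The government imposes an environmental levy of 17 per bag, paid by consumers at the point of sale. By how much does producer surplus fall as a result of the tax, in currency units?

Producer surplus falls by 689.5.

Without the tax, 350.5 − 3.5P = 5P − 219 gives 8.5P = 569.5, so P* = 67 and Q* = 116.
With the tax collected from consumers, demand (in seller-price terms) shifts: Qd = 350.5 − 3.5(P + 17).
New equilibrium: consumers pay 77, suppliers receive 60, Q = 81. (Wedge: Pb − Ps = 17.)
ΔPS is the trapezoid between Q = 81 and Q = 116 of height 7: ½ · (116 + 81) · 7 = 689.5.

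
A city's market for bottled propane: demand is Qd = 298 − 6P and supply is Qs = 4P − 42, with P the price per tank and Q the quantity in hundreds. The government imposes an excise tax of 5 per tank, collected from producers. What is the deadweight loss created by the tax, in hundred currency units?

Deadweight loss = 30 hundred.

Before the tax: set 298 − 6P = 4P − 42 → P* = 34, Q* = 94.
With the tax collected from producers, supply shifts: Qs = 4(P − 5) − 42.
New equilibrium: consumers pay 36, producers receive 31, Q = 82. (Wedge: Pb − Ps = 5.)
Quantity falls by |ΔQ| = |94 − 82| = 12.
DWL = ½ · t · |ΔQ| = ½ · 5 · 12 = 30.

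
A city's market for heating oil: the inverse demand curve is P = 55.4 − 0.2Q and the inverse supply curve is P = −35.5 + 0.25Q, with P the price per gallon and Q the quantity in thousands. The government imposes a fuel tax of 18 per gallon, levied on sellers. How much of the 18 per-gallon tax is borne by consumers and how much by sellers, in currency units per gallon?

Rewrite in direct form: Qd = 277 − 5P and Qs = 4P + 142.
Before the tax: set 277 − 5P = 4P + 142 → P* = 15, Q* = 202.
With the tax collected from sellers, supply shifts: Qs = 4(P − 18) + 142.
New equilibrium: consumers pay 23, sellers receive 5, Q = 162. (Wedge: Pb − Ps = 18.)
Burden on consumers: 8; on sellers: 10. (They sum to 18.)
The less price-elastic side of the market bears the larger share of a per-unit tax.

Consumers bear 8 per gallon; sellers bear 10 per gallon.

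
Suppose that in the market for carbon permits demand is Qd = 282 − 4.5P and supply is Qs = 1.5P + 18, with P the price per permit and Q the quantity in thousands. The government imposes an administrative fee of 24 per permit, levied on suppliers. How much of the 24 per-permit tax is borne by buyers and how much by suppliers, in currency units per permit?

Buyers bear 6 per permit; suppliers bear 18 per permit.

Without the tax, 282 − 4.5P = 1.5P + 18 gives 6P = 264, so P* = 44 and Q* = 84.
With the tax collected from suppliers, supply shifts: Qs = 1.5(P − 24) + 18.
New equilibrium: buyers pay 50, suppliers receive 26, Q = 57. (Wedge: Pb − Ps = 24.)
Burden on buyers: 6; on suppliers: 18. (They sum to 24.)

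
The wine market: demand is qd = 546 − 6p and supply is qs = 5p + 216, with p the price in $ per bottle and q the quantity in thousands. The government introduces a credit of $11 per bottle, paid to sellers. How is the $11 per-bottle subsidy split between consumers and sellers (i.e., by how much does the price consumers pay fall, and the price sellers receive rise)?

Consumers gain $5 per bottle; sellers gain $6 per bottle.

Before the subsidy: set 546 − 6p = 5p + 216 → p* = $30, q* = 366.
With a per-unit subsidy paid to sellers, each receives p + 11 per unit sold, so supply becomes qs = 5(p + 11) + 216.
Solving gives q = 396 with consumers paying $25 and sellers receiving $36 (the $11 wedge).
Gain to consumers: $5; to sellers: $6. (They sum to $11.)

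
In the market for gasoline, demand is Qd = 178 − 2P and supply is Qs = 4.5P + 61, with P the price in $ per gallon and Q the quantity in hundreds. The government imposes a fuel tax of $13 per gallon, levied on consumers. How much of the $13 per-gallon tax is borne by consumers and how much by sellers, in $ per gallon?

Consumers bear $9 per gallon; sellers bear $4 per gallon.

Without the tax, 178 − 2P = 4.5P + 61 gives 6.5P = 117, so P* = $18 and Q* = 142.
With the tax collected from consumers, demand (in seller-price terms) shifts: Qd = 178 − 2(P + 13).
New equilibrium: consumers pay $27, sellers receive $14, Q = 124. (Wedge: Pb − Ps = 13.)
Burden on consumers: $9; on sellers: $4. (They sum to $13.)
The less price-elastic side of the market bears the larger share of a per-unit tax.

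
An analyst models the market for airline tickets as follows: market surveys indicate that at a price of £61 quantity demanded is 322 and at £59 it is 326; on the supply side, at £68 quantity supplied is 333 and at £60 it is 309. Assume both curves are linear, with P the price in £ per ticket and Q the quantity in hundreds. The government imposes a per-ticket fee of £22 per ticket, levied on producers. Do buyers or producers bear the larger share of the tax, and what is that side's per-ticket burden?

Buyers bear the larger share: £13.2 per ticket.

Demand slope: (326 − 322)/(59 − 61) = -2, so Qd = 444 − 2P.
Supply slope: (309 − 333)/(60 − 68) = 3, so Qs = 3P + 129.
Before the tax: set 444 − 2P = 3P + 129 → P* = £63, Q* = 318.
With the tax collected from producers, supply shifts: Qs = 3(P − 22) + 129.
Solving gives Q = 291.6 with buyers paying £76.2 and producers receiving £54.2 (the £22 wedge).
Per-ticket burden: buyers £13.2, producers £8.8.
Buyers take the larger share because demand is less price-elastic here (demand slope 2 vs supply slope 3).
The less price-elastic side of the market bears the larger share of a per-unit tax.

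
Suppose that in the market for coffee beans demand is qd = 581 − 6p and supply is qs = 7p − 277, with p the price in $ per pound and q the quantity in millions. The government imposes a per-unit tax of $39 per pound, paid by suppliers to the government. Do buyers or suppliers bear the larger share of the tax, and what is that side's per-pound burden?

Before the tax: set 581 − 6p = 7p − 277 → p* = $66, q* = 185.
With the tax collected from suppliers, supply shifts: qs = 7(p − 39) − 277.
Solving gives q = 59 with buyers paying $87 and suppliers receiving $48 (the $39 wedge).
Per-pound burden: buyers $21, suppliers $18.
Buyers take the larger share because demand is less price-elastic here (demand slope 6 vs supply slope 7).

Buyers bear the larger share: $21 per pound.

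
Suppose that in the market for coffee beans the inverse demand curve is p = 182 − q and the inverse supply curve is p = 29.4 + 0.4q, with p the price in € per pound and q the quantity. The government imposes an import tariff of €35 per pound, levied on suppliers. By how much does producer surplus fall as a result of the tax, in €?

Producer surplus falls by €965.

Inverting to q(p) form: qd = 182 − p; qs = 2.5p − 73.5.
Before the tax: set 182 − p = 2.5p − 73.5 → p* = €73, q* = 109.
With the tax collected from suppliers, supply shifts: qs = 2.5(p − 35) − 73.5.
New equilibrium: buyers pay €98, suppliers receive €63, q = 84. (Wedge: pb − ps = 35.)
ΔPS is the trapezoid between Q = 84 and Q = 109 of height €10: ½ · (109 + 84) · 10 = €965.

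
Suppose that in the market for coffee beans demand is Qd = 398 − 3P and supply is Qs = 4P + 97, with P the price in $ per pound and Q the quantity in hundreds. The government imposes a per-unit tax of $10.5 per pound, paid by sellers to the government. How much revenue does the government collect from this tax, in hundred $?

Without the tax, 398 − 3P = 4P + 97 gives 7P = 301, so P* = $43 and Q* = 269.
With the tax collected from sellers, supply shifts: Qs = 4(P − 10.5) + 97.
Solving gives Q = 251 with consumers paying $49 and sellers receiving $38.5 (the $10.5 wedge).
Revenue = t · Q = 10.5 · 251 = $2635.5.

Tax revenue = $2635.5 hundred.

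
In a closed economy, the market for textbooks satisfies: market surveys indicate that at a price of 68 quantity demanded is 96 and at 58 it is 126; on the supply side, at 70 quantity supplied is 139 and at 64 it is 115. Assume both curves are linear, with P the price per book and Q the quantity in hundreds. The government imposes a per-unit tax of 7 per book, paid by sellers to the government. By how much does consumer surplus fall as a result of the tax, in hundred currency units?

Consumer surplus falls by 420 hundred.

Demand slope: (126 − 96)/(58 − 68) = -3, so Qd = 300 − 3P.
Supply slope: (115 − 139)/(64 − 70) = 4, so Qs = 4P − 141.
Before the tax: set 300 − 3P = 4P − 141 → P* = 63, Q* = 111.
With the tax collected from sellers, supply shifts: Qs = 4(P − 7) − 141.
Solving gives Q = 99 with consumers paying 67 and sellers receiving 60 (the 7 wedge).
ΔCS is the trapezoid between Q = 99 and Q = 111 of height 4: ½ · (111 + 99) · 4 = 420.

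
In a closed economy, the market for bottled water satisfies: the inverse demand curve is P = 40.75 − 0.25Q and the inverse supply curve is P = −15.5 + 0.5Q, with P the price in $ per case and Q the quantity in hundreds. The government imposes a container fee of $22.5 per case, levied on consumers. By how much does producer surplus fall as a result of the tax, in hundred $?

Producer surplus falls by $900 hundred.

Inverting to Q(P) form: Qd = 163 − 4P; Qs = 2P + 31.
Without the tax, 163 − 4P = 2P + 31 gives 6P = 132, so P* = $22 and Q* = 75.
With the tax collected from consumers, demand (in seller-price terms) shifts: Qd = 163 − 4(P + 22.5).
Solving gives Q = 45 with consumers paying $29.5 and suppliers receiving $7 (the $22.5 wedge).
ΔPS is the trapezoid between Q = 45 and Q = 75 of height $15: ½ · (75 + 45) · 15 = $900.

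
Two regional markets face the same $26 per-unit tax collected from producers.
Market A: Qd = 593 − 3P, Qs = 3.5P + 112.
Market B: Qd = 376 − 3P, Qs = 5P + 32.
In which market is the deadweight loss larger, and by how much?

Market B, by $87.75.

Market A: pre-tax P* = $74, Q* = 371; post-tax Q = 329; deadweight loss = $546.
Market B: pre-tax P* = $43, Q* = 247; post-tax Q = 198.25; deadweight loss = $633.75.
Difference: $546 vs $633.75 → market B is larger by $87.75.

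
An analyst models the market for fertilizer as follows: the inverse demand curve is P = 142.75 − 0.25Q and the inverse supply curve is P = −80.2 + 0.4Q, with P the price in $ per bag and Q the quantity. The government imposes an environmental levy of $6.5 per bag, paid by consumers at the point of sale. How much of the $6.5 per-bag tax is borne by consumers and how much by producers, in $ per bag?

Inverting to Q(P) form: Qd = 571 − 4P; Qs = 2.5P + 200.5.
Before the tax: set 571 − 4P = 2.5P + 200.5 → P* = $57, Q* = 343.
With the tax collected from consumers, demand (in seller-price terms) shifts: Qd = 571 − 4(P + 6.5).
New equilibrium: consumers pay $59.5, producers receive $53, Q = 333. (Wedge: Pb − Ps = 6.5.)
Burden on consumers: $2.5; on producers: $4. (They sum to $6.5.)
The less price-elastic side of the market bears the larger share of a per-unit tax.

Consumers bear $2.5 per bag; producers bear $4 per bag.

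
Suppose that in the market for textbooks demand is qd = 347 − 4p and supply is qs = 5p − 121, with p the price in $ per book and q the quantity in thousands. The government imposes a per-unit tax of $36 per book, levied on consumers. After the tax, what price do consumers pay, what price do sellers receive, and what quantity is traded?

Consumers pay $72; sellers receive $36; quantity = 59.

Before the tax: set 347 − 4p = 5p − 121 → p* = $52, q* = 139.
With the tax collected from consumers, demand (in seller-price terms) shifts: qd = 347 − 4(p + 36).
New equilibrium: consumers pay $72, sellers receive $36, q = 59. (Wedge: pb − ps = 36.)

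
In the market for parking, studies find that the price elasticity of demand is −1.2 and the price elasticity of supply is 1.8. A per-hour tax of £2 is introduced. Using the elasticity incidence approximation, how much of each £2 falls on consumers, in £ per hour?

Incidence ratio: consumers' share ≈ εs / (εs + |εd|) = 1.8 / (1.8 + 1.2) = 0.6.
So consumers bear ≈ 0.6 × £2 = £1.2; suppliers bear £0.8.

Consumers bear ≈ £1.2 per hour.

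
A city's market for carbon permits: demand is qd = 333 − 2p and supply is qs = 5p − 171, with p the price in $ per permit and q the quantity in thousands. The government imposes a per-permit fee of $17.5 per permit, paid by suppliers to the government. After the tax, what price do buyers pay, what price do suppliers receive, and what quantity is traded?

Buyers pay $84.5; suppliers receive $67; quantity = 164.

Before the tax: set 333 − 2p = 5p − 171 → p* = $72, q* = 189.
With the tax collected from suppliers, supply shifts: qs = 5(p − 17.5) − 171.
Solving gives q = 164 with buyers paying $84.5 and suppliers receiving $67 (the $17.5 wedge).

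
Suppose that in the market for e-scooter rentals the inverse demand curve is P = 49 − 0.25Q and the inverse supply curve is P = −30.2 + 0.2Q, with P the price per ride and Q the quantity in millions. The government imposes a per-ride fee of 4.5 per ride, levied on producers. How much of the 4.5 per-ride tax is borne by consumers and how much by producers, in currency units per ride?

Rewrite in direct form: Qd = 196 − 4P and Qs = 5P + 151.
Before the tax: set 196 − 4P = 5P + 151 → P* = 5, Q* = 176.
With the tax collected from producers, supply shifts: Qs = 5(P − 4.5) + 151.
Solving gives Q = 166 with consumers paying 7.5 and producers receiving 3 (the 4.5 wedge).
Burden on consumers: 2.5; on producers: 2. (They sum to 4.5.)

Consumers bear 2.5 per ride; producers bear 2 per ride.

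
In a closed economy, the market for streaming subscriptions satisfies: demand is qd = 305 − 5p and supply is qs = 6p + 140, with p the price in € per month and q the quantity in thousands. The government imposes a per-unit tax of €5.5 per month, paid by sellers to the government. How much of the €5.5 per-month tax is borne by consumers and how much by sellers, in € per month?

Consumers bear €3 per month; sellers bear €2.5 per month.

Before the tax: set 305 − 5p = 6p + 140 → p* = €15, q* = 230.
With the tax collected from sellers, supply shifts: qs = 6(p − 5.5) + 140.
New equilibrium: consumers pay €18, sellers receive €12.5, q = 215. (Wedge: pb − ps = 5.5.)
Burden on consumers: €3; on sellers: €2.5. (They sum to €5.5.)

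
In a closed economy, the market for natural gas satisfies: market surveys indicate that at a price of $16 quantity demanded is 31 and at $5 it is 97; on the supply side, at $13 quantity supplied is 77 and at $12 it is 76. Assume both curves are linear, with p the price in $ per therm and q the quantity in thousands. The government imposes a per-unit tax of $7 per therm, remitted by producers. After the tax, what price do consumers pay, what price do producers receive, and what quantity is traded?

Demand slope: (97 − 31)/(5 − 16) = -6, so qd = 127 − 6p.
Supply slope: (76 − 77)/(12 − 13) = 1, so qs = p + 64.
Before the tax: set 127 − 6p = p + 64 → p* = $9, q* = 73.
With the tax collected from producers, supply shifts: qs = (p − 7) + 64.
Solving gives q = 67 with consumers paying $10 and producers receiving $3 (the $7 wedge).
The less price-elastic side of the market bears the larger share of a per-unit tax.

Consumers pay $10; producers receive $3; quantity = 67.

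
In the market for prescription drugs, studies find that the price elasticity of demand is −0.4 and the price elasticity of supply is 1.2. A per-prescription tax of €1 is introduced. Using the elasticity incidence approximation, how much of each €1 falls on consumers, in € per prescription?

Incidence ratio: consumers' share ≈ εs / (εs + |εd|) = 1.2 / (1.2 + 0.4) = 0.75.
So consumers bear ≈ 0.75 × €1 = €0.75; producers bear €0.25.

Consumers bear ≈ €0.75 per prescription.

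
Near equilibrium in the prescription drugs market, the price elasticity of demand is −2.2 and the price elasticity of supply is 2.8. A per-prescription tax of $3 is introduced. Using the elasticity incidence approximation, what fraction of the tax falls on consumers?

Incidence ratio: consumers' share ≈ εs / (εs + |εd|) = 2.8 / (2.8 + 2.2) = 0.56.
Supply is the more elastic side, so consumers bear the larger share.

Consumers' share ≈ 0.56.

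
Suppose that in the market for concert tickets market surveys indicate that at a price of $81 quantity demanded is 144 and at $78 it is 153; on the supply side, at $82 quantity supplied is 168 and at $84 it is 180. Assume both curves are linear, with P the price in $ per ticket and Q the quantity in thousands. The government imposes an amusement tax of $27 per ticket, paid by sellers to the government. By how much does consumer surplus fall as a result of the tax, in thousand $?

Consumer surplus falls by $2214 thousand.

Demand slope: (153 − 144)/(78 − 81) = -3, so Qd = 387 − 3P.
Supply slope: (180 − 168)/(84 − 82) = 6, so Qs = 6P − 324.
Without the tax, 387 − 3P = 6P − 324 gives 9P = 711, so P* = $79 and Q* = 150.
With the tax collected from sellers, supply shifts: Qs = 6(P − 27) − 324.
Solving gives Q = 96 with consumers paying $97 and sellers receiving $70 (the $27 wedge).
ΔCS is the trapezoid between Q = 96 and Q = 150 of height $18: ½ · (150 + 96) · 18 = $2214.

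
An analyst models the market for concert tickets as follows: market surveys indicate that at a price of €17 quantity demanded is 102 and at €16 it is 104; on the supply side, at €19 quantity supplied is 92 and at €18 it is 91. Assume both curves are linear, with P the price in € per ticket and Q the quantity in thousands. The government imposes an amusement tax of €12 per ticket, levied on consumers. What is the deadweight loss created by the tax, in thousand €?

Demand slope: (104 − 102)/(16 − 17) = -2, so Qd = 136 − 2P.
Supply slope: (91 − 92)/(18 − 19) = 1, so Qs = P + 73.
Before the tax: set 136 − 2P = P + 73 → P* = €21, Q* = 94.
With the tax collected from consumers, demand (in seller-price terms) shifts: Qd = 136 − 2(P + 12).
Solving gives Q = 86 with consumers paying €25 and suppliers receiving €13 (the €12 wedge).
Quantity falls by |ΔQ| = |94 − 86| = 8.
DWL = ½ · t · |ΔQ| = ½ · 12 · 8 = €48.

Deadweight loss = €48 thousand.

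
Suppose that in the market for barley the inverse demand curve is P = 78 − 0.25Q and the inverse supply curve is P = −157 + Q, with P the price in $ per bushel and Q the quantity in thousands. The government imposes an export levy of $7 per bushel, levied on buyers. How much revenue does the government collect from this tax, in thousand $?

Inverting to Q(P) form: Qd = 312 − 4P; Qs = P + 157.
Before the tax: set 312 − 4P = P + 157 → P* = $31, Q* = 188.
With the tax collected from buyers, demand (in seller-price terms) shifts: Qd = 312 − 4(P + 7).
New equilibrium: buyers pay $32.4, suppliers receive $25.4, Q = 182.4. (Wedge: Pb − Ps = 7.)
Revenue = t · Q = 7 · 182.4 = $1276.8.

Tax revenue = $1276.8 thousand.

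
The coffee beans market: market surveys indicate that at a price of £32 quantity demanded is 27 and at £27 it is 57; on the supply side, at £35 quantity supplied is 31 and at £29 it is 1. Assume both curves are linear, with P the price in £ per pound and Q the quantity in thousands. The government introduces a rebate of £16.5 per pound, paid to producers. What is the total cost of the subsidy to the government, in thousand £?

Government outlay = £1089 thousand.

Demand slope: (57 − 27)/(27 − 32) = -6, so Qd = 219 − 6P.
Supply slope: (1 − 31)/(29 − 35) = 5, so Qs = 5P − 144.
Before the subsidy: set 219 − 6P = 5P − 144 → P* = £33, Q* = 21.
With a per-unit subsidy paid to producers, each receives P + 16.5 per unit sold, so supply becomes Qs = 5(P + 16.5) − 144.
Solving gives Q = 66 with consumers paying £25.5 and producers receiving £42 (the £16.5 wedge).
Outlay = t · Q = 16.5 · 66 = £1089.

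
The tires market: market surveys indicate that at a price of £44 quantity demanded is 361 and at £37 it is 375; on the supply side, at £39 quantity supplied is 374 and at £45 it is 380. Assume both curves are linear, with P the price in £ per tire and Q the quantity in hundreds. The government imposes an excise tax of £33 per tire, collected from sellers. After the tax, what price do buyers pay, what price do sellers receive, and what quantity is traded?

Demand slope: (375 − 361)/(37 − 44) = -2, so Qd = 449 − 2P.
Supply slope: (380 − 374)/(45 − 39) = 1, so Qs = P + 335.
Before the tax: set 449 − 2P = P + 335 → P* = £38, Q* = 373.
With the tax collected from sellers, supply shifts: Qs = (P − 33) + 335.
Solving gives Q = 351 with buyers paying £49 and sellers receiving £16 (the £33 wedge).

Buyers pay £49; sellers receive £16; quantity = 351.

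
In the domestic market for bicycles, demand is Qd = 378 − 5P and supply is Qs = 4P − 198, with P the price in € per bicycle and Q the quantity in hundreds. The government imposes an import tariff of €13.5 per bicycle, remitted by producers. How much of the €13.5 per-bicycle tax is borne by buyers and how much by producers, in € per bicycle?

Buyers bear €6 per bicycle; producers bear €7.5 per bicycle.

Without the tax, 378 − 5P = 4P − 198 gives 9P = 576, so P* = €64 and Q* = 58.
With the tax collected from producers, supply shifts: Qs = 4(P − 13.5) − 198.
Solving gives Q = 28 with buyers paying €70 and producers receiving €56.5 (the €13.5 wedge).
Burden on buyers: €6; on producers: €7.5. (They sum to €13.5.)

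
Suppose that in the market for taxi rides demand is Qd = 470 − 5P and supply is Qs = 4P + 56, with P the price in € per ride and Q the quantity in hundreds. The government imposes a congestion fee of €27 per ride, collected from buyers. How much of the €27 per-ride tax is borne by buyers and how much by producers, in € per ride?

Buyers bear €12 per ride; producers bear €15 per ride.

Without the tax, 470 − 5P = 4P + 56 gives 9P = 414, so P* = €46 and Q* = 240.
With the tax collected from buyers, demand (in seller-price terms) shifts: Qd = 470 − 5(P + 27).
New equilibrium: buyers pay €58, producers receive €31, Q = 180. (Wedge: Pb − Ps = 27.)
Burden on buyers: €12; on producers: €15. (They sum to €27.)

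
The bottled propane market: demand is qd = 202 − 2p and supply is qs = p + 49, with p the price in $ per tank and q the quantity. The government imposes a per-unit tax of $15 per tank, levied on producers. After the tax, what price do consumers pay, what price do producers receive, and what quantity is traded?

Consumers pay $56; producers receive $41; quantity = 90.

Without the tax, 202 − 2p = p + 49 gives 3p = 153, so p* = $51 and q* = 100.
With the tax collected from producers, supply shifts: qs = (p − 15) + 49.
New equilibrium: consumers pay $56, producers receive $41, q = 90. (Wedge: pb − ps = 15.)
The less price-elastic side of the market bears the larger share of a per-unit tax.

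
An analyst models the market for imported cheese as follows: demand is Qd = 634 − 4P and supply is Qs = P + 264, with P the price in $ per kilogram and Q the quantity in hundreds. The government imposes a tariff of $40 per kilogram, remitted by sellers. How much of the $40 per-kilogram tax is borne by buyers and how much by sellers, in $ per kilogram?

Buyers bear $8 per kilogram; sellers bear $32 per kilogram.

Without the tax, 634 − 4P = P + 264 gives 5P = 370, so P* = $74 and Q* = 338.
With the tax collected from sellers, supply shifts: Qs = (P − 40) + 264.
New equilibrium: buyers pay $82, sellers receive $42, Q = 306. (Wedge: Pb − Ps = 40.)
Burden on buyers: $8; on sellers: $32. (They sum to $40.)
The less price-elastic side of the market bears the larger share of a per-unit tax.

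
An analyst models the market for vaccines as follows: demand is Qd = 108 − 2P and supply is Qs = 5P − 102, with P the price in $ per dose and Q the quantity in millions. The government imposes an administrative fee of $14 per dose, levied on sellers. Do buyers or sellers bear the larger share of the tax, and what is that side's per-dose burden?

Before the tax: set 108 − 2P = 5P − 102 → P* = $30, Q* = 48.
With the tax collected from sellers, supply shifts: Qs = 5(P − 14) − 102.
Solving gives Q = 28 with buyers paying $40 and sellers receiving $26 (the $14 wedge).
Per-dose burden: buyers $10, sellers $4.
Buyers take the larger share because demand is less price-elastic here (demand slope 2 vs supply slope 5).
The less price-elastic side of the market bears the larger share of a per-unit tax.

Buyers bear the larger share: $10 per dose.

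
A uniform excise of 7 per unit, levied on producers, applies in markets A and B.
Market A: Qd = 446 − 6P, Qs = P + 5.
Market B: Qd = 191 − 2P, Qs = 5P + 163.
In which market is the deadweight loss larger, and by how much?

Market A: pre-tax P* = 63, Q* = 68; post-tax Q = 62; deadweight loss = 21.
Market B: pre-tax P* = 4, Q* = 183; post-tax Q = 173; deadweight loss = 35.
Difference: 21 vs 35 → market B is larger by 14.

Market B, by 14.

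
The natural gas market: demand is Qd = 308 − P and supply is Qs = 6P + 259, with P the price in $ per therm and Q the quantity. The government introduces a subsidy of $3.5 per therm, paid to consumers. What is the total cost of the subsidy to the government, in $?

Government outlay = $1064.

Without the subsidy, 308 − P = 6P + 259 gives 7P = 49, so P* = $7 and Q* = 301.
With a per-unit subsidy paid to consumers, each effectively pays P − 3.5, so demand becomes Qd = 308 − (P − 3.5).
Solving gives Q = 304 with consumers paying $4 and suppliers receiving $7.5 (the $3.5 wedge).
Outlay = t · Q = 3.5 · 304 = $1064.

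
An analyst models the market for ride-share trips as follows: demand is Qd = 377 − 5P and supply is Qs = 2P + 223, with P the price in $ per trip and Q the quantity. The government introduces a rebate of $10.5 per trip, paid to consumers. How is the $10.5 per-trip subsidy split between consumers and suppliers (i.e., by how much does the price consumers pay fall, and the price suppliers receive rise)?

Without the subsidy, 377 − 5P = 2P + 223 gives 7P = 154, so P* = $22 and Q* = 267.
With a per-unit subsidy paid to consumers, each effectively pays P − 10.5, so demand becomes Qd = 377 − 5(P − 10.5).
Solving gives Q = 282 with consumers paying $19 and suppliers receiving $29.5 (the $10.5 wedge).
Gain to consumers: $3; to suppliers: $7.5. (They sum to $10.5.)

Consumers gain $3 per trip; suppliers gain $7.5 per trip.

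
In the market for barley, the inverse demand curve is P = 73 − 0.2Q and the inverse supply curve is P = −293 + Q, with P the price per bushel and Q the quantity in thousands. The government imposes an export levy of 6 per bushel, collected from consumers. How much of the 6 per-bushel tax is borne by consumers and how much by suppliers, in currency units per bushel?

Rewrite in direct form: Qd = 365 − 5P and Qs = P + 293.
Without the tax, 365 − 5P = P + 293 gives 6P = 72, so P* = 12 and Q* = 305.
With the tax collected from consumers, demand (in seller-price terms) shifts: Qd = 365 − 5(P + 6).
Solving gives Q = 300 with consumers paying 13 and suppliers receiving 7 (the 6 wedge).
Burden on consumers: 1; on suppliers: 5. (They sum to 6.)
The less price-elastic side of the market bears the larger share of a per-unit tax.

Consumers bear 1 per bushel; suppliers bear 5 per bushel.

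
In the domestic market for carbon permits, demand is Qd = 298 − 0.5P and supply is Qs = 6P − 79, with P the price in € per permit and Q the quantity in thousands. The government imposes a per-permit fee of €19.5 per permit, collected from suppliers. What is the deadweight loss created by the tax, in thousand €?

Deadweight loss = €87.75 thousand.

Before the tax: set 298 − 0.5P = 6P − 79 → P* = €58, Q* = 269.
With the tax collected from suppliers, supply shifts: Qs = 6(P − 19.5) − 79.
Solving gives Q = 260 with consumers paying €76 and suppliers receiving €56.5 (the €19.5 wedge).
Quantity falls by |ΔQ| = |269 − 260| = 9.
DWL = ½ · t · |ΔQ| = ½ · 19.5 · 9 = €87.75.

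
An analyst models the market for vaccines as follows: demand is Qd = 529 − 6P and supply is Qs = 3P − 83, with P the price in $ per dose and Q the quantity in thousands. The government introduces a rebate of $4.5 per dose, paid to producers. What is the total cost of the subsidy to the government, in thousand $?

Government outlay = $585 thousand.

Without the subsidy, 529 − 6P = 3P − 83 gives 9P = 612, so P* = $68 and Q* = 121.
With a per-unit subsidy paid to producers, each receives P + 4.5 per unit sold, so supply becomes Qs = 3(P + 4.5) − 83.
New equilibrium: consumers pay $66.5, producers receive $71, Q = 130. (Wedge: Pb − Ps = −4.5.)
Outlay = t · Q = 4.5 · 130 = $585.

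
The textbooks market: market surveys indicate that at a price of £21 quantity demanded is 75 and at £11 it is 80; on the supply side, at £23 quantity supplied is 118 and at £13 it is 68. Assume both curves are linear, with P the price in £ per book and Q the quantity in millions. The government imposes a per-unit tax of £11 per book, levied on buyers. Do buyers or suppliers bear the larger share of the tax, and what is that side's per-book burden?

Demand slope: (80 − 75)/(11 − 21) = -0.5, so Qd = 85.5 − 0.5P.
Supply slope: (68 − 118)/(13 − 23) = 5, so Qs = 5P + 3.
Before the tax: set 85.5 − 0.5P = 5P + 3 → P* = £15, Q* = 78.
With the tax collected from buyers, demand (in seller-price terms) shifts: Qd = 85.5 − 0.5(P + 11).
New equilibrium: buyers pay £25, suppliers receive £14, Q = 73. (Wedge: Pb − Ps = 11.)
Per-book burden: buyers £10, suppliers £1.
Buyers take the larger share because demand is less price-elastic here (demand slope 0.5 vs supply slope 5).

Buyers bear the larger share: £10 per book.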